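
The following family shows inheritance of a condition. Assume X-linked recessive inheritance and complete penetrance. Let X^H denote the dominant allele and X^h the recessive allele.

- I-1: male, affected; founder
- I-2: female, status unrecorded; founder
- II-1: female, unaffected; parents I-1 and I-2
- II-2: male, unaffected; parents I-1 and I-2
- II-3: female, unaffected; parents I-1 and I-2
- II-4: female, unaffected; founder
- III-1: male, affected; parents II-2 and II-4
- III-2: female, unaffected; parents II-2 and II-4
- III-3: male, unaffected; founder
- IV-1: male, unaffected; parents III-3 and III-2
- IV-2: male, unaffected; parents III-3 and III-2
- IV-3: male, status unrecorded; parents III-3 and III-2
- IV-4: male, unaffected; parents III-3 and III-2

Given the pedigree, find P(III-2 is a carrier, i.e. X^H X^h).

1/9

II-2 is unaffected, so II-2 is X^H Y.
II-4 is unaffected so carries H and passed h to III-1 (X^h Y), so II-4 is X^H X^h.
Their cross gives offspring ratios 1/2 X^H X^H : 1/2 X^H X^h. Conditioning on III-2 being unaffected, P(X^H X^h) = 1/2 / 1 = 1/2 before taking III-2's own offspring into account.
III-3 is unaffected, so III-3 is X^H Y.
Now use III-2's offspring. Probability of each recorded status — unaffected son IV-1: 1/2 if III-2 is X^H X^h, 1 if X^H X^H; unaffected son IV-2: 1/2 if III-2 is X^H X^h, 1 if X^H X^H; unaffected son IV-4: 1/2 if III-2 is X^H X^h, 1 if X^H X^H. (IV-3: equally likely either way, so uninformative.)
Bayes: P(X^H X^h) = 1/2·1/8 / (1/2·1/8 + 1/2·1) = 1/9.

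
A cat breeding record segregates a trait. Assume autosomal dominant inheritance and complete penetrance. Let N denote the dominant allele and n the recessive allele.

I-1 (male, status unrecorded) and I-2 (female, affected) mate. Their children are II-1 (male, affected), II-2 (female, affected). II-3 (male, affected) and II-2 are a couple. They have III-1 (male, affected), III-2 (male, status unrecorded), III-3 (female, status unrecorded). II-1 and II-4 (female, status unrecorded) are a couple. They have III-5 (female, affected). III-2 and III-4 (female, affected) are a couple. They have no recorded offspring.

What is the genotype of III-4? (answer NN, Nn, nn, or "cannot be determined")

cannot be determined

III-4's phenotype allows NN or Nn, and no parent or child forces a single allele at both positions; consistent genotype assignments exist with III-4 as NN or Nn.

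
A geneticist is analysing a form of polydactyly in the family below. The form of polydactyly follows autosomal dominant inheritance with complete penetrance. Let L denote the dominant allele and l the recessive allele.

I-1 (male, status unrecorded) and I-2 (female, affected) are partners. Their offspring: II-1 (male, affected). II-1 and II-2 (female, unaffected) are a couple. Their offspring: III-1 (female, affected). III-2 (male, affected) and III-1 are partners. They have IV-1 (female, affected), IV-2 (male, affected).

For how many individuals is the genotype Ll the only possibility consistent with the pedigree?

1

Obligate heterozygotes: III-1 is affected so carries L and received l from II-2 (ll), so III-1 is Ll.
Every other individual is either homozygous by phenotype or has at least one consistent homozygous assignment, so the count is 1.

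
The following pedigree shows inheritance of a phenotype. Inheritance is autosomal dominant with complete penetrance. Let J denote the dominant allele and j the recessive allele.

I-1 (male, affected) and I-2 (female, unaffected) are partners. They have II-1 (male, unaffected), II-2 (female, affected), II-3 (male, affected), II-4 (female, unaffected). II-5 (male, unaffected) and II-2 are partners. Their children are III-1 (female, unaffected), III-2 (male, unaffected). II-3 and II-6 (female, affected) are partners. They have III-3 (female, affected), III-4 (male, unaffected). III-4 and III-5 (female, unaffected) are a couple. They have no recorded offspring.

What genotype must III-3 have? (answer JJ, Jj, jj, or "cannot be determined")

III-3's phenotype allows JJ or Jj, and no parent or child forces a single allele at both positions; consistent genotype assignments exist with III-3 as JJ or Jj.

cannot be determined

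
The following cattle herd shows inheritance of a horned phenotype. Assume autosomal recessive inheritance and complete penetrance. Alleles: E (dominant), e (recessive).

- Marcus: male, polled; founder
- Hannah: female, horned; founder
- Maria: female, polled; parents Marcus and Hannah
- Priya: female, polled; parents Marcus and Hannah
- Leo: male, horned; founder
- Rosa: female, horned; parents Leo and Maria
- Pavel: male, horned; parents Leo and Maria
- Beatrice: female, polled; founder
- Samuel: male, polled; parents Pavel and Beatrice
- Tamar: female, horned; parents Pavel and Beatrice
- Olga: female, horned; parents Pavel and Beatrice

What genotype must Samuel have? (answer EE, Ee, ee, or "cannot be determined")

Ee

From phenotype alone, Samuel is EE or Ee.
Samuel is polled so carries E and received e from Pavel (ee), so Samuel is Ee.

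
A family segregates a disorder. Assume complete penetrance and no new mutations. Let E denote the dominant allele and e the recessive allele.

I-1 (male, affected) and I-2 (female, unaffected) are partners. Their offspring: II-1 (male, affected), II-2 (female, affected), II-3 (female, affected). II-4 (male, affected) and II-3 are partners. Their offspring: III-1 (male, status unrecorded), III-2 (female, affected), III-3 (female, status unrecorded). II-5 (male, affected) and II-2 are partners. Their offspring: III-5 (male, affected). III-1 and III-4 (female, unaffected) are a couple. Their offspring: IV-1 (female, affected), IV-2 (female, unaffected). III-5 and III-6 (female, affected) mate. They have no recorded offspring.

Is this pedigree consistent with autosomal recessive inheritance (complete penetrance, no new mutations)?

Yes

A consistent assignment under autosomal recessive exists: I-1 ee, I-2 Ee, II-1 ee, II-2 ee, II-3 ee, II-4 ee, II-5 ee, III-1 ee, III-2 ee, III-3 ee, III-4 Ee, III-5 ee, III-6 ee, IV-1 ee, IV-2 Ee.
In this assignment every recorded phenotype matches its genotype and every non-founder's genotype is obtainable from its parents' genotypes, so the pedigree is consistent.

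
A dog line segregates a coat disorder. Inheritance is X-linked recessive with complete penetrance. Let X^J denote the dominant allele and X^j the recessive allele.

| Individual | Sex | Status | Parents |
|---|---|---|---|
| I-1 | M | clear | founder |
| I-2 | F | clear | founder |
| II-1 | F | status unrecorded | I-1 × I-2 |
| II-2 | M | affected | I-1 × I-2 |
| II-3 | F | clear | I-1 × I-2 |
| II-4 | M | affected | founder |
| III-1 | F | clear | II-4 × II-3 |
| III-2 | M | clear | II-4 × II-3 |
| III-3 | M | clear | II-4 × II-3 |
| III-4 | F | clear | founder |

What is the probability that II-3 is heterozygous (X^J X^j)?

I-1 is clear, so I-1 is X^J Y.
I-2 is clear so carries J and passed j to II-2 (X^j Y), so I-2 is X^J X^j.
Their cross gives offspring ratios 1/2 X^J X^J : 1/2 X^J X^j. Conditioning on II-3 being clear, P(X^J X^j) = 1/2 / 1 = 1/2 before taking II-3's own offspring into account.
II-4 is affected, so II-4 is X^j Y.
Now use II-3's offspring. Probability of each recorded status — clear daughter III-1: 1/2 if II-3 is X^J X^j, 1 if X^J X^J; clear son III-2: 1/2 if II-3 is X^J X^j, 1 if X^J X^J; clear son III-3: 1/2 if II-3 is X^J X^j, 1 if X^J X^J.
Bayes: P(X^J X^j) = 1/2·1/8 / (1/2·1/8 + 1/2·1) = 1/9.

1/9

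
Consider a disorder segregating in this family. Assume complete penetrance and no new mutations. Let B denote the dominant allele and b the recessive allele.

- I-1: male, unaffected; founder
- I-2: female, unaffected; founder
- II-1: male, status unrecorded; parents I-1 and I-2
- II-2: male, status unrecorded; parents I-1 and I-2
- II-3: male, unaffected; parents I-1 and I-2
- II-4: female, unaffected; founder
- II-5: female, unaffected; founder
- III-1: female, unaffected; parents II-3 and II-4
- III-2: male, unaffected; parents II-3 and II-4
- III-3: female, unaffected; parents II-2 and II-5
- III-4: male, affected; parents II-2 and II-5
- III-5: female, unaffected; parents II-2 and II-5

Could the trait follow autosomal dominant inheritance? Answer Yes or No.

No assignment of genotypes under autosomal dominant satisfies every parent–offspring relationship, so the pedigree is inconsistent.

No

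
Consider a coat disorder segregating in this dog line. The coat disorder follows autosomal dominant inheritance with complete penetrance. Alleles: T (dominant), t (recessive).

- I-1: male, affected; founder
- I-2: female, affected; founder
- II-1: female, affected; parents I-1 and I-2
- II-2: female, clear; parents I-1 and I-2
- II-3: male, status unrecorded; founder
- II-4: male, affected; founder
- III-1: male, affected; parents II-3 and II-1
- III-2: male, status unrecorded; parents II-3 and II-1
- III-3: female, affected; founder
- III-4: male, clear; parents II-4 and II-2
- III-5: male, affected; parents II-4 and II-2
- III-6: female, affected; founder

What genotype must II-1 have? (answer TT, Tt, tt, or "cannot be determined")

cannot be determined

II-1's phenotype allows TT or Tt, and no parent or child forces a single allele at both positions; consistent genotype assignments exist with II-1 as TT or Tt.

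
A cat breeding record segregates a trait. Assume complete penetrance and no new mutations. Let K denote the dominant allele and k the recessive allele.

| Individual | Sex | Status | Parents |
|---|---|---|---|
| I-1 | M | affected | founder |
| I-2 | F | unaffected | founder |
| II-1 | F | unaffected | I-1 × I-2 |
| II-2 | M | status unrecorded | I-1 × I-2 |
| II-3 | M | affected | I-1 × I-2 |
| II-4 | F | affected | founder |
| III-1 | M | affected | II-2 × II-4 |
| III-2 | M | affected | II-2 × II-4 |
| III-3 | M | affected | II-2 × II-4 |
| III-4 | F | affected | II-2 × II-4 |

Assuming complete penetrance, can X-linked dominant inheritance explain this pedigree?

No

Under X-linked dominant, II-1 (unaffected, female) cannot arise from I-1 (affected) × I-2 (unaffected).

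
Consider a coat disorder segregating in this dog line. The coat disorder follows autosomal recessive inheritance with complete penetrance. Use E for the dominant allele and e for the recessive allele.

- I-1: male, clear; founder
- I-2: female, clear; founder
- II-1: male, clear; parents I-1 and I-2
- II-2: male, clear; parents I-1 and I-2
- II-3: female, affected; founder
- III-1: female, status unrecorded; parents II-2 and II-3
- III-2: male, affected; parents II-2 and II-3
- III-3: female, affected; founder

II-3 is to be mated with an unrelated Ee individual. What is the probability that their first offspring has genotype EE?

II-3 is affected, so II-3 is ee.
The cross gives 1/2 Ee : 1/2 ee, so P(offspring has genotype EE) = 0.

0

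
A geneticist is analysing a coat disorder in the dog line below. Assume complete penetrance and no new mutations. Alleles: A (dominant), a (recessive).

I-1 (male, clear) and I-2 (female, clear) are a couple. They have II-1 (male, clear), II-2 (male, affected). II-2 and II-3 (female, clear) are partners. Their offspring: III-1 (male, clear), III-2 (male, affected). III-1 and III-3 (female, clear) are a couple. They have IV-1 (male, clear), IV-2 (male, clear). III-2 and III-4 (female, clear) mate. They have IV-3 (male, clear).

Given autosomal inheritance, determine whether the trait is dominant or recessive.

I-1 and I-2 are both clear yet have an affected child II-2. Under dominance, an affected child requires at least one affected parent, so the trait cannot be dominant.

recessive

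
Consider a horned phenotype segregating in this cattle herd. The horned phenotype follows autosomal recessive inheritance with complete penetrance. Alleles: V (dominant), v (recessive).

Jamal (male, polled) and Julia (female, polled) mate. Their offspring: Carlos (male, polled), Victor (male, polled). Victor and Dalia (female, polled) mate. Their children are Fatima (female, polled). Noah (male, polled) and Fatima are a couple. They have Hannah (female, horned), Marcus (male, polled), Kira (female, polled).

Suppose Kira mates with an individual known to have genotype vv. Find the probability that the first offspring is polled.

2/3

Noah is polled so carries V and passed v to Hannah (vv), so Noah is Vv.
Fatima is polled so carries V and passed v to Hannah (vv), so Fatima is Vv.
Kira is a polled offspring of Noah (Vv) × Fatima (Vv), whose cross gives 1/4 VV : 1/2 Vv : 1/4 vv; conditioning on being polled, Kira is VV with probability 1/3, Vv with probability 2/3.
Summing over parental genotype combinations, P(offspring is polled) = 1/3·1 + 2/3·1/2 = 2/3.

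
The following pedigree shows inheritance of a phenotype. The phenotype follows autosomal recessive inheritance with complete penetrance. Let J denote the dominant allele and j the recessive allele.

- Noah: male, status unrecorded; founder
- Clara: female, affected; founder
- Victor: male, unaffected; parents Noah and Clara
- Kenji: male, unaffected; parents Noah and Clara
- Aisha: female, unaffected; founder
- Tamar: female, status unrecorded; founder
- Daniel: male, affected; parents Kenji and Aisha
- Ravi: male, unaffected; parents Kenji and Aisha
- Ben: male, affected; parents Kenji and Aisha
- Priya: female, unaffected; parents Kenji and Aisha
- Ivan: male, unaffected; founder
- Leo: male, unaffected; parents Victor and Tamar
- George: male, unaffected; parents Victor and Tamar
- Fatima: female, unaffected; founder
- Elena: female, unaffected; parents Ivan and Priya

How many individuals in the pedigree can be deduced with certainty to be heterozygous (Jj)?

Obligate heterozygotes: Victor is unaffected so carries J and received j from Clara (jj), so Victor is Jj; Kenji is unaffected so carries J and received j from Clara (jj), so Kenji is Jj; Aisha is unaffected so carries J and passed j to Daniel (jj), so Aisha is Jj.
Every other individual is either homozygous by phenotype or has at least one consistent homozygous assignment, so the count is 3.

3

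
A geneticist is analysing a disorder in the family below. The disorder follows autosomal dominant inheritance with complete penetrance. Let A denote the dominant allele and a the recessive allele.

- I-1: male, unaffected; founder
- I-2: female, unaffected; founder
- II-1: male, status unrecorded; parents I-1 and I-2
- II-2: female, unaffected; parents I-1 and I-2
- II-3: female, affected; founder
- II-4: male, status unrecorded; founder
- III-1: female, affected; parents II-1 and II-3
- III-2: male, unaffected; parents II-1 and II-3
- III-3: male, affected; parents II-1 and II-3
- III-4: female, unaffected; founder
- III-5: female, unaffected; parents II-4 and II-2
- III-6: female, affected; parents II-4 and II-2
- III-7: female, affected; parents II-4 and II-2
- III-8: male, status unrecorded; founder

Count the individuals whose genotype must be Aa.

Obligate heterozygotes: II-3 is affected so carries A and passed a to III-2 (aa), so II-3 is Aa; II-4 passed A to III-6 (Aa, whose a came from II-2) and passed a to III-5 (aa), so II-4 is Aa; III-1 is affected so carries A and received a from II-1 (aa), so III-1 is Aa; III-3 is affected so carries A and received a from II-1 (aa), so III-3 is Aa; III-6 is affected so carries A and received a from II-2 (aa), so III-6 is Aa; III-7 is affected so carries A and received a from II-2 (aa), so III-7 is Aa.
Every other individual is either homozygous by phenotype or has at least one consistent homozygous assignment, so the count is 6.

6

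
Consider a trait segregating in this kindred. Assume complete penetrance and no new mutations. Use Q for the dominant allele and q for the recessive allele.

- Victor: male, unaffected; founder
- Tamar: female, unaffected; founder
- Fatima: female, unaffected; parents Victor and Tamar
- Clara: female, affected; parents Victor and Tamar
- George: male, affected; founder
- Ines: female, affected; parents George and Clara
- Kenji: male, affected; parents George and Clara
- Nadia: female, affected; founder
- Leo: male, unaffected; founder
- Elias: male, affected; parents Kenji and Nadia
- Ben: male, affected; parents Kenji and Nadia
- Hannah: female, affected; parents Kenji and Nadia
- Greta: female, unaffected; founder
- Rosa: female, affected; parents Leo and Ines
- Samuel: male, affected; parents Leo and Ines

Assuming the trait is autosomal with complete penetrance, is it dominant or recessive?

recessive

Victor and Tamar are both unaffected yet have an affected child Clara. Under dominance, an affected child requires at least one affected parent, so the trait cannot be dominant.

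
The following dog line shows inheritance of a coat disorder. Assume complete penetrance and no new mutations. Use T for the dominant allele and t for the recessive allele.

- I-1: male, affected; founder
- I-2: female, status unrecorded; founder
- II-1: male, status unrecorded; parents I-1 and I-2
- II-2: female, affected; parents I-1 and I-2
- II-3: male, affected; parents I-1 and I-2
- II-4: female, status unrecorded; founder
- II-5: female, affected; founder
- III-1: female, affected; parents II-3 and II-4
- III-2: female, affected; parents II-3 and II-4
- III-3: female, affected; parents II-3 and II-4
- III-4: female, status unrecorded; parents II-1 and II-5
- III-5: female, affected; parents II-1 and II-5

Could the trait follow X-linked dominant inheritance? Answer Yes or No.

A consistent assignment under X-linked dominant exists: I-1 X^T Y, I-2 X^T X^T, II-1 X^T Y, II-2 X^T X^T, II-3 X^T Y, II-4 X^T X^T, II-5 X^T X^T, III-1 X^T X^T, III-2 X^T X^T, III-3 X^T X^T, III-4 X^T X^T, III-5 X^T X^T.
In this assignment every recorded phenotype matches its genotype and every non-founder's genotype is obtainable from its parents' genotypes, so the pedigree is consistent.

Yes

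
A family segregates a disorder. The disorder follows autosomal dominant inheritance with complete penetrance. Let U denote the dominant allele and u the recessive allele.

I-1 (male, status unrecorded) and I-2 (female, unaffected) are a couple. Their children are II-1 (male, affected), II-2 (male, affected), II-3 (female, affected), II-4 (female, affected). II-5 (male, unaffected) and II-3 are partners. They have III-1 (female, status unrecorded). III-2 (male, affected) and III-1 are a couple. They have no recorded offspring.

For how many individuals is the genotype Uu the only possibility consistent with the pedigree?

Obligate heterozygotes: II-1 is affected so carries U and received u from I-2 (uu), so II-1 is Uu; II-2 is affected so carries U and received u from I-2 (uu), so II-2 is Uu; II-3 is affected so carries U and received u from I-2 (uu), so II-3 is Uu; II-4 is affected so carries U and received u from I-2 (uu), so II-4 is Uu.
Every other individual is either homozygous by phenotype or has at least one consistent homozygous assignment, so the count is 4.

4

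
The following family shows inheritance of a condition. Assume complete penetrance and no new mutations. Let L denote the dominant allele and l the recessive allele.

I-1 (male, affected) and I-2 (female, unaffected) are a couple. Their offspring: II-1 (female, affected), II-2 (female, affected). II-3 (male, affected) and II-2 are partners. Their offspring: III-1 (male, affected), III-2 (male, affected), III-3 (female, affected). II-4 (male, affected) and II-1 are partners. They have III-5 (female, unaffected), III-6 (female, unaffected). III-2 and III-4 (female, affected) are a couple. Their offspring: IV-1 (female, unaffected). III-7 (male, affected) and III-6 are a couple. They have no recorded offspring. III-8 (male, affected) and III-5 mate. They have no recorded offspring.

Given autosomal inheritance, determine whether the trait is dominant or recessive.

II-4 and II-1 are both affected yet have an unaffected child III-5. Under a recessive model two affected parents are homozygous and every child would be affected, so the trait cannot be recessive.

dominant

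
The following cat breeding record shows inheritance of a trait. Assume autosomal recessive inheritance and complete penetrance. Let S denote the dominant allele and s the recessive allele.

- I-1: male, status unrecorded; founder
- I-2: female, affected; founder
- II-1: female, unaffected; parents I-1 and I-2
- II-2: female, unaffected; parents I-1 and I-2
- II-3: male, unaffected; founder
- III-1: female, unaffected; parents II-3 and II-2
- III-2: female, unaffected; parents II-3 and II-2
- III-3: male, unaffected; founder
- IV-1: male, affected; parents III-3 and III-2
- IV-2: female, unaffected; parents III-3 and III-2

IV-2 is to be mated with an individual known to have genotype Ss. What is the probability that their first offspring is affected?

1/6

III-3 is unaffected so carries S and passed s to IV-1 (ss), so III-3 is Ss.
III-2 is unaffected so carries S and passed s to IV-1 (ss), so III-2 is Ss.
IV-2 is an unaffected offspring of III-3 (Ss) × III-2 (Ss), whose cross gives 1/4 SS : 1/2 Ss : 1/4 ss; conditioning on being unaffected, IV-2 is SS with probability 1/3, Ss with probability 2/3.
Summing over parental genotype combinations, P(offspring is affected) = 2/3·1/4 = 1/6.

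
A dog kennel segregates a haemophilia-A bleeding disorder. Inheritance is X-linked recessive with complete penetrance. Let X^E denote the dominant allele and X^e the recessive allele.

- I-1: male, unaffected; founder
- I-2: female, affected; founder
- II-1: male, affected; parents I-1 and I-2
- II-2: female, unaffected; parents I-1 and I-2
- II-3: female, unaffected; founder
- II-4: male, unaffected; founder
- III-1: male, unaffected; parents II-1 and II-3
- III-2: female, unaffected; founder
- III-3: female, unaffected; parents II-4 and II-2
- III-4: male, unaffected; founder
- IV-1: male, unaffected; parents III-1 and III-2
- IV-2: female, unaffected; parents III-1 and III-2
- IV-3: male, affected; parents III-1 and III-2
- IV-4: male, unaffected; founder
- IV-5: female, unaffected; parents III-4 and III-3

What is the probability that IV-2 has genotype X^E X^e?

III-1 is unaffected, so III-1 is X^E Y.
III-2 is unaffected so carries E and passed e to IV-3 (X^e Y), so III-2 is X^E X^e.
Their cross gives offspring ratios 1/2 X^E X^E : 1/2 X^E X^e. Conditioning on IV-2 being unaffected, P(X^E X^e) = 1/2 / 1 = 1/2.

1/2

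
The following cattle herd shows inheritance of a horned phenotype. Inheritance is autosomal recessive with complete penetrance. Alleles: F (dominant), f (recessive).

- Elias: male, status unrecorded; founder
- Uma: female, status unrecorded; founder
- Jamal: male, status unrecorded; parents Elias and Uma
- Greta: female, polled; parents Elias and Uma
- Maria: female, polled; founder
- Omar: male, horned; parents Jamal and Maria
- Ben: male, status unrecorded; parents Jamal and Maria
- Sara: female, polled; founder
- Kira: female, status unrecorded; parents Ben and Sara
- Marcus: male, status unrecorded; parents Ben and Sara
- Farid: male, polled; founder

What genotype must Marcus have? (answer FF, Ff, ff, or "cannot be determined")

Marcus's phenotype is unrecorded, and no parent or child forces a single allele at both positions; consistent genotype assignments exist with Marcus as FF or Ff or ff.

cannot be determined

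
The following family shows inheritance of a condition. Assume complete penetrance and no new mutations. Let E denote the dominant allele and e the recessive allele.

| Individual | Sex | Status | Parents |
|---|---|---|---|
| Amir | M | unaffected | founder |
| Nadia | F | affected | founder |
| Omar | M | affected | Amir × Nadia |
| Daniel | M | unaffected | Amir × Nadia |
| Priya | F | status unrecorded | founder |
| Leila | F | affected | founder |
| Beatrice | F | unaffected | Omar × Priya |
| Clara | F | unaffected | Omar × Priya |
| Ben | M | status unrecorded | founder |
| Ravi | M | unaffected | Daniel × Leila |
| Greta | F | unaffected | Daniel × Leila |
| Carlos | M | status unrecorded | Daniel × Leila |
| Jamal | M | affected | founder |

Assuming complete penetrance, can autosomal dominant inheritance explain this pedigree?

A consistent assignment under autosomal dominant exists: Amir ee, Nadia Ee, Omar Ee, Daniel ee, Priya Ee, Leila Ee, Beatrice ee, Clara ee, Ben EE, Ravi ee, Greta ee, Carlos Ee, Jamal EE.
In this assignment every recorded phenotype matches its genotype and every non-founder's genotype is obtainable from its parents' genotypes, so the pedigree is consistent.

Yes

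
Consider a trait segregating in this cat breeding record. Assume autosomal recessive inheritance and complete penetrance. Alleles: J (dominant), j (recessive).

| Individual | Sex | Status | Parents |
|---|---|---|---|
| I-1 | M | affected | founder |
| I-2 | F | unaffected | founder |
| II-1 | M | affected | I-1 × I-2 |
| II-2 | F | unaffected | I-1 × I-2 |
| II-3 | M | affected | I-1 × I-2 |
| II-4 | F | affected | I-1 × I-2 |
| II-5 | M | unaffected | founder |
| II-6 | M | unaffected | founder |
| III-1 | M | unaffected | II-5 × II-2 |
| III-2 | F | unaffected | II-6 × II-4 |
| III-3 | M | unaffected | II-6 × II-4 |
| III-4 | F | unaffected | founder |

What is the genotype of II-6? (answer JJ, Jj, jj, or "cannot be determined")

cannot be determined

II-6's phenotype allows JJ or Jj, and no parent or child forces a single allele at both positions; consistent genotype assignments exist with II-6 as JJ or Jj.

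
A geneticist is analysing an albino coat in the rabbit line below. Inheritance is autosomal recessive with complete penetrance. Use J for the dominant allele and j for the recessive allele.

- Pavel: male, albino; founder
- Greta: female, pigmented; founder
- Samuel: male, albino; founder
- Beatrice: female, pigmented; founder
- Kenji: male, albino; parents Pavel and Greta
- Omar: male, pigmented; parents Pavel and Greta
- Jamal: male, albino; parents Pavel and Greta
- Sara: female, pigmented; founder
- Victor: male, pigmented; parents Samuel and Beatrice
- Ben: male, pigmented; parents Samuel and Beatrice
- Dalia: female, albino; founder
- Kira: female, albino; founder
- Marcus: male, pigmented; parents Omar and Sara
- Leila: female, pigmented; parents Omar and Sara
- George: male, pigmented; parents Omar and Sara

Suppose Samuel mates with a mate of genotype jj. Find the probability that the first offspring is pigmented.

Samuel is albino, so Samuel is jj.
The cross gives 1 jj, so P(offspring is pigmented) = 0.

0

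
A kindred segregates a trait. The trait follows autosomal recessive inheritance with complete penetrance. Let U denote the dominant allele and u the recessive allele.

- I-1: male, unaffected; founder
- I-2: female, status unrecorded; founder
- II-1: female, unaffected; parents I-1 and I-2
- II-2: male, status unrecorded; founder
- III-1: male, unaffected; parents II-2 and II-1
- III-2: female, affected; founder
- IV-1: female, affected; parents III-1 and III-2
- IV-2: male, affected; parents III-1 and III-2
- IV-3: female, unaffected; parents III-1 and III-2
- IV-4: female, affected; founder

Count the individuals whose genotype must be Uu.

Obligate heterozygotes: III-1 is unaffected so carries U and passed u to IV-1 (uu), so III-1 is Uu; IV-3 is unaffected so carries U and received u from III-2 (uu), so IV-3 is Uu.
Every other individual is either homozygous by phenotype or has at least one consistent homozygous assignment, so the count is 2.

2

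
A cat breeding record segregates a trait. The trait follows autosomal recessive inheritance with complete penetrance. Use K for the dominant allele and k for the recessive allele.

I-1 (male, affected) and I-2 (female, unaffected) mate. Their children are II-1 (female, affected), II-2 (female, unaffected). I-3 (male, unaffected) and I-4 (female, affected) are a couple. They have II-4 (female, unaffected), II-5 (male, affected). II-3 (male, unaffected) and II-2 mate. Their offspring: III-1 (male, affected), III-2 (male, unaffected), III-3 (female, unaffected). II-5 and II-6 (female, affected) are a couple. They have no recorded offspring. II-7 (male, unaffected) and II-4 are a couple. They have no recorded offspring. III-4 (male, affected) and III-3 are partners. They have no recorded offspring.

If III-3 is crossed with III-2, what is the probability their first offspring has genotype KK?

II-3 is unaffected so carries K and passed k to III-1 (kk), so II-3 is Kk.
II-2 is unaffected so carries K and received k from I-1 (kk), so II-2 is Kk.
III-3 is an unaffected offspring of II-3 (Kk) × II-2 (Kk), whose cross gives 1/4 KK : 1/2 Kk : 1/4 kk; conditioning on being unaffected, III-3 is KK with probability 1/3, Kk with probability 2/3.
III-2 is an unaffected offspring of II-3 (Kk) × II-2 (Kk), whose cross gives 1/4 KK : 1/2 Kk : 1/4 kk; conditioning on being unaffected, III-2 is KK with probability 1/3, Kk with probability 2/3.
Summing over parental genotype combinations, P(offspring has genotype KK) = 1/9·1 + 2/9·1/2 + 2/9·1/2 + 4/9·1/4 = 4/9.

4/9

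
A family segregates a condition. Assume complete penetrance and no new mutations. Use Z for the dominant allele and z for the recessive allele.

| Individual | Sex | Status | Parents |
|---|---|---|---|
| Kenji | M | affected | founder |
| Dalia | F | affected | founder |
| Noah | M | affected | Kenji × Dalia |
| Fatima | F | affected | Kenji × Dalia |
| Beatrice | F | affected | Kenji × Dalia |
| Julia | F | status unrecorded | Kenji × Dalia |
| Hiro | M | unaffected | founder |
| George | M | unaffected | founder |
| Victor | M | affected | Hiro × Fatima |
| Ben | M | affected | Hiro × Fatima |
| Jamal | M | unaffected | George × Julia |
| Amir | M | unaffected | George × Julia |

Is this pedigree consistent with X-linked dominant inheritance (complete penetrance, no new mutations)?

Yes

A consistent assignment under X-linked dominant exists: Kenji X^Z Y, Dalia X^Z X^z, Noah X^Z Y, Fatima X^Z X^Z, Beatrice X^Z X^Z, Julia X^Z X^z, Hiro X^z Y, George X^z Y, Victor X^Z Y, Ben X^Z Y, Jamal X^z Y, Amir X^z Y.
In this assignment every recorded phenotype matches its genotype and every non-founder's genotype is obtainable from its parents' genotypes, so the pedigree is consistent.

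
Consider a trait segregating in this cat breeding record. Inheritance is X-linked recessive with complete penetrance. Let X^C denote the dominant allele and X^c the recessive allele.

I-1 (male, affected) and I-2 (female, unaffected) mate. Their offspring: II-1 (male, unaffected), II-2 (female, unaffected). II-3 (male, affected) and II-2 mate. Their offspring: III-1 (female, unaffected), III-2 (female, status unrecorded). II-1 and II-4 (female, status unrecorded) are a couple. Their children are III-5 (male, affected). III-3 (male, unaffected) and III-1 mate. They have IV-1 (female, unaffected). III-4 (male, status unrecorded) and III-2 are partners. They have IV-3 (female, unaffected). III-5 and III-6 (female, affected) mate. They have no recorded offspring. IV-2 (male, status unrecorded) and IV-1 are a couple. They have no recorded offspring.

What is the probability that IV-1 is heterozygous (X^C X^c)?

III-3 is unaffected, so III-3 is X^C Y.
III-1 is unaffected so carries C and received c from II-3 (X^c Y), so III-1 is X^C X^c.
Their cross gives offspring ratios 1/2 X^C X^C : 1/2 X^C X^c. Conditioning on IV-1 being unaffected, P(X^C X^c) = 1/2 / 1 = 1/2.

1/2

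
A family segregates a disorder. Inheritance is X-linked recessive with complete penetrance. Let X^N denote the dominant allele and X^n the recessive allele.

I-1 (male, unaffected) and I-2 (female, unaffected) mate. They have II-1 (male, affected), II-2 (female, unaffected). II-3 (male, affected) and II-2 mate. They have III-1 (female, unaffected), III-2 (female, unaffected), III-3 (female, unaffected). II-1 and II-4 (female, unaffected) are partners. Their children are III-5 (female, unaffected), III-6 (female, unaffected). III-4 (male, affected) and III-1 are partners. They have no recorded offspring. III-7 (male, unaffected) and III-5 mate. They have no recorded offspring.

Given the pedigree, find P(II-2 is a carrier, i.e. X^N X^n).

1/9

I-1 is unaffected, so I-1 is X^N Y.
I-2 is unaffected so carries N and passed n to II-1 (X^n Y), so I-2 is X^N X^n.
Their cross gives offspring ratios 1/2 X^N X^N : 1/2 X^N X^n. Conditioning on II-2 being unaffected, P(X^N X^n) = 1/2 / 1 = 1/2 before taking II-2's own offspring into account.
II-3 is affected, so II-3 is X^n Y.
Now use II-2's offspring. Probability of each recorded status — unaffected daughter III-1: 1/2 if II-2 is X^N X^n, 1 if X^N X^N; unaffected daughter III-2: 1/2 if II-2 is X^N X^n, 1 if X^N X^N; unaffected daughter III-3: 1/2 if II-2 is X^N X^n, 1 if X^N X^N.
Bayes: P(X^N X^n) = 1/2·1/8 / (1/2·1/8 + 1/2·1) = 1/9.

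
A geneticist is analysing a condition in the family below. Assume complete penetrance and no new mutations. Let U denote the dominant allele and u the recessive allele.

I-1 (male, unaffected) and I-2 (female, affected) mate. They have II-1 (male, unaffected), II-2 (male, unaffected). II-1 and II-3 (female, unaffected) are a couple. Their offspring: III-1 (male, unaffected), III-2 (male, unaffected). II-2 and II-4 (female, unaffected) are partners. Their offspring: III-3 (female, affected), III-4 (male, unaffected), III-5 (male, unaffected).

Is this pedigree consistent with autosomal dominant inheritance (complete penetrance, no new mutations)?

Under autosomal dominant, III-3 (affected, female) cannot arise from II-2 (unaffected) × II-4 (unaffected).

No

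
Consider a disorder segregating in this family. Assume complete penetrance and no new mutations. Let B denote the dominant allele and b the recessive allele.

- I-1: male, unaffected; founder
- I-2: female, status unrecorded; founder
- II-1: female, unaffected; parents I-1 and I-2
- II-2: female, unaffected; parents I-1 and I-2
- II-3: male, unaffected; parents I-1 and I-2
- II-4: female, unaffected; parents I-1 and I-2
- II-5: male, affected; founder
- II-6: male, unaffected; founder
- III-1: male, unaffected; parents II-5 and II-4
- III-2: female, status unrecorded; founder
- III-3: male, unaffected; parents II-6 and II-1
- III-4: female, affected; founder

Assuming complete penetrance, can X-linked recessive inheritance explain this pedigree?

A consistent assignment under X-linked recessive exists: I-1 X^B Y, I-2 X^B X^B, II-1 X^B X^B, II-2 X^B X^B, II-3 X^B Y, II-4 X^B X^B, II-5 X^b Y, II-6 X^B Y, III-1 X^B Y, III-2 X^B X^B, III-3 X^B Y, III-4 X^b X^b.
In this assignment every recorded phenotype matches its genotype and every non-founder's genotype is obtainable from its parents' genotypes, so the pedigree is consistent.

Yes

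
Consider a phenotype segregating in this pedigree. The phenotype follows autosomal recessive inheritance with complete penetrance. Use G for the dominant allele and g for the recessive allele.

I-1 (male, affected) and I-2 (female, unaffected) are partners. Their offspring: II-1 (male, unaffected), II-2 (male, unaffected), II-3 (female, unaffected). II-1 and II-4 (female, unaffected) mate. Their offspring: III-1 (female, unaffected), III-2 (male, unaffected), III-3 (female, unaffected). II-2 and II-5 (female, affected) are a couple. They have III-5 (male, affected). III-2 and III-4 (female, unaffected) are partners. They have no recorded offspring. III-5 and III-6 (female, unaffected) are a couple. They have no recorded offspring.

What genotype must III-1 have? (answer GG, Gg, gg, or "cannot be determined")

III-1's phenotype allows GG or Gg, and no parent or child forces a single allele at both positions; consistent genotype assignments exist with III-1 as GG or Gg.

cannot be determined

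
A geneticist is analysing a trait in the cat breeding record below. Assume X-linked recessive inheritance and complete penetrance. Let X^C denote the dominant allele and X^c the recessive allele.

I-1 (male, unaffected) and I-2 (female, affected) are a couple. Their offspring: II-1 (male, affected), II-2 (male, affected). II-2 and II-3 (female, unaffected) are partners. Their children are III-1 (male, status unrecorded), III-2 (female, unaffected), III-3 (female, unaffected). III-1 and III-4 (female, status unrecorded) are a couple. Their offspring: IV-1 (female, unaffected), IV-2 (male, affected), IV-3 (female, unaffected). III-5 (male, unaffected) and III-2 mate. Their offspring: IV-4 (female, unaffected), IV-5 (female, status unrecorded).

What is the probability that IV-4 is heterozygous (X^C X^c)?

1/2

III-5 is unaffected, so III-5 is X^C Y.
III-2 is unaffected so carries C and received c from II-2 (X^c Y), so III-2 is X^C X^c.
Their cross gives offspring ratios 1/2 X^C X^C : 1/2 X^C X^c. Conditioning on IV-4 being unaffected, P(X^C X^c) = 1/2 / 1 = 1/2.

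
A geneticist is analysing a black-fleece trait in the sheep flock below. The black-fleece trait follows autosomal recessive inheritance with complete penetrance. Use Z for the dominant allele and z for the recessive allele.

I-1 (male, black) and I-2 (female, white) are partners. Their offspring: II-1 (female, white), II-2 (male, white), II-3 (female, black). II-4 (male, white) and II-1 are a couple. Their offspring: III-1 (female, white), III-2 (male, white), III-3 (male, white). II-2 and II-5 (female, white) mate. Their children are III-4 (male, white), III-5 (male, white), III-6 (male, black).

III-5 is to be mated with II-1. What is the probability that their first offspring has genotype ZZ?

1/3

II-2 is white so carries Z and received z from I-1 (zz), so II-2 is Zz.
II-5 is white so carries Z and passed z to III-6 (zz), so II-5 is Zz.
III-5 is a white offspring of II-2 (Zz) × II-5 (Zz), whose cross gives 1/4 ZZ : 1/2 Zz : 1/4 zz; conditioning on being white, III-5 is ZZ with probability 1/3, Zz with probability 2/3.
II-1 is white so carries Z and received z from I-1 (zz), so II-1 is Zz.
Summing over parental genotype combinations, P(offspring has genotype ZZ) = 1/3·1/2 + 2/3·1/4 = 1/3.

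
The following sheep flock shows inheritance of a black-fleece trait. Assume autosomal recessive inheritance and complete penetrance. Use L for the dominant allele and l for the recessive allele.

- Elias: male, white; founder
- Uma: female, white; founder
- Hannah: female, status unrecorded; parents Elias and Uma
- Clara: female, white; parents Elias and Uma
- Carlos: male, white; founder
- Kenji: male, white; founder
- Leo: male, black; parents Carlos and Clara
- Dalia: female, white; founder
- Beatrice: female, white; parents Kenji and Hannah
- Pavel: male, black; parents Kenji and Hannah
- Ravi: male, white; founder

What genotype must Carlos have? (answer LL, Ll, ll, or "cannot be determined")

From phenotype alone, Carlos is LL or Ll.
Carlos is white so carries L and passed l to Leo (ll), so Carlos is Ll.

Ll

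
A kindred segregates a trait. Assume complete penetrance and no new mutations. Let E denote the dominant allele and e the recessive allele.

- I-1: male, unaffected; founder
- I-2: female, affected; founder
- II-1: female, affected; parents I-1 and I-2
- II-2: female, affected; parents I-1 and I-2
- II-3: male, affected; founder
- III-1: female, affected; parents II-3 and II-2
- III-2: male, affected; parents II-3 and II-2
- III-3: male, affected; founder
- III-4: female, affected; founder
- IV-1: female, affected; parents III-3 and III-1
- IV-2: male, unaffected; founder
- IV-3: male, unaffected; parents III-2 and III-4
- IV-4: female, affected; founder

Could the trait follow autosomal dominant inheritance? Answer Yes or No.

Yes

A consistent assignment under autosomal dominant exists: I-1 ee, I-2 EE, II-1 Ee, II-2 Ee, II-3 EE, III-1 EE, III-2 Ee, III-3 EE, III-4 Ee, IV-1 EE, IV-2 ee, IV-3 ee, IV-4 EE.
In this assignment every recorded phenotype matches its genotype and every non-founder's genotype is obtainable from its parents' genotypes, so the pedigree is consistent.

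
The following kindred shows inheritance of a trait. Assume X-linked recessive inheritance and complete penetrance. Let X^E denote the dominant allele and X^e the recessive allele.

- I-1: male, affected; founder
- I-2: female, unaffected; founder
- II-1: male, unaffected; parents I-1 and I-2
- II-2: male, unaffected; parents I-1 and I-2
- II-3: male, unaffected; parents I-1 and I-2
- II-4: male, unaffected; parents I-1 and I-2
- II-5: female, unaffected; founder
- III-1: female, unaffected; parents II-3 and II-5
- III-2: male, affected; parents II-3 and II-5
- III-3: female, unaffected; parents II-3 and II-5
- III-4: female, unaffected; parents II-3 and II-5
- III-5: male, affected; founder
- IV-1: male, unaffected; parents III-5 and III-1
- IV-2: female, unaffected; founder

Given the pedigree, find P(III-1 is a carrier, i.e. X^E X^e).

1/3

II-3 is unaffected, so II-3 is X^E Y.
II-5 is unaffected so carries E and passed e to III-2 (X^e Y), so II-5 is X^E X^e.
Their cross gives offspring ratios 1/2 X^E X^E : 1/2 X^E X^e. Conditioning on III-1 being unaffected, P(X^E X^e) = 1/2 / 1 = 1/2 before taking III-1's own offspring into account.
III-5 is affected, so III-5 is X^e Y.
Now use III-1's offspring. Probability of each recorded status — unaffected son IV-1: 1/2 if III-1 is X^E X^e, 1 if X^E X^E.
Bayes: P(X^E X^e) = 1/2·1/2 / (1/2·1/2 + 1/2·1) = 1/3.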